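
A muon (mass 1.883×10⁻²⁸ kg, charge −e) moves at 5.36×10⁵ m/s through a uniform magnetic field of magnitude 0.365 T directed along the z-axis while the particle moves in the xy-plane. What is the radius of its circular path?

The magnetic force provides the centripetal force: |q|vB = mv²/r.
r = mv/(|q|B) = (1.883×10⁻²⁸)(5.36×10⁵)/((1.602×10⁻¹⁹)(0.365)) ≈ 1.73×10⁻³ m.

r ≈ 1.73×10⁻³ m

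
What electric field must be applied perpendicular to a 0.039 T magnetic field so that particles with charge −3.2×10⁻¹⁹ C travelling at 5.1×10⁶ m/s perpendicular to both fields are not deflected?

For straight-line motion qE = qvB, so E = vB.
E = 5.1×10⁶ × 0.039 = 2.0×10⁵ V/m.

E = 2.0×10⁵ V/m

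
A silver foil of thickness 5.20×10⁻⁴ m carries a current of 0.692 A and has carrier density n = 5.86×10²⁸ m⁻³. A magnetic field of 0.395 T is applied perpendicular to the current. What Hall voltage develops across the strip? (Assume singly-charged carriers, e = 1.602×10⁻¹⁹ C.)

V_H ≈ 5.60×10⁻⁸ V

V_H = IB/(n e t).
V_H = (0.692)(0.395)/((5.86×10²⁸)(1.602×10⁻¹⁹)(5.20×10⁻⁴)) ≈ 5.60×10⁻⁸ V.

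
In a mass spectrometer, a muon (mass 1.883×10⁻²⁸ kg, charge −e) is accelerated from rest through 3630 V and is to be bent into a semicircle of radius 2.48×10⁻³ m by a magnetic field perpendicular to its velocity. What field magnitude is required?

v = √(2|q|V/m) = √(2·1.602×10⁻¹⁹·3630/1.883×10⁻²⁸) ≈ 2.485×10⁶ m/s.
B = mv/(|q|r) = (1.883×10⁻²⁸)(2.485×10⁶)/((1.602×10⁻¹⁹)(2.48×10⁻³)) ≈ 1.18 T.

B ≈ 1.18 T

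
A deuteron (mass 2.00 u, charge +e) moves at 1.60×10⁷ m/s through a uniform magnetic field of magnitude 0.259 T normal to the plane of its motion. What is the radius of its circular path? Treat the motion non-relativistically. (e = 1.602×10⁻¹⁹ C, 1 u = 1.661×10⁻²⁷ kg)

r ≈ 1.28 m

The magnetic force provides the centripetal force: |q|vB = mv²/r.
r = mv/(|q|B) = (3.322×10⁻²⁷)(1.60×10⁷)/((1.602×10⁻¹⁹)(0.259)) ≈ 1.28 m.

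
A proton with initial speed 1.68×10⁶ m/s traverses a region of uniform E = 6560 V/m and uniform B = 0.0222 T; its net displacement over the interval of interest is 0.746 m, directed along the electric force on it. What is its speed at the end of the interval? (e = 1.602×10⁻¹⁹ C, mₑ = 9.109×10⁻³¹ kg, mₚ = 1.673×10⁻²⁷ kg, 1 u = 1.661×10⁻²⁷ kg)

B does no work; ΔKE = |q|E d.
½mv_f² = ½mv₀² + |q|Ed = ½(1.673×10⁻²⁷)(1.68×10⁶)² + (1.602×10⁻¹⁹)(6560)(0.746) ≈ 2.361×10⁻¹⁵ J + 7.840×10⁻¹⁶ J ≈ 3.145×10⁻¹⁵ J.
v_f = √(2·3.145×10⁻¹⁵/1.673×10⁻²⁷) ≈ 1.94×10⁶ m/s.

v_f ≈ 1.94×10⁶ m/s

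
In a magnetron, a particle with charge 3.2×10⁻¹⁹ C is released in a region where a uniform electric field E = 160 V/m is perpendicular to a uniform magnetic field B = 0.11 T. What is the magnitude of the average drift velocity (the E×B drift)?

The E×B drift speed is v_d = E/B.
v_d = 160/0.11 = 1500 m/s.

v_d ≈ 1500 m/s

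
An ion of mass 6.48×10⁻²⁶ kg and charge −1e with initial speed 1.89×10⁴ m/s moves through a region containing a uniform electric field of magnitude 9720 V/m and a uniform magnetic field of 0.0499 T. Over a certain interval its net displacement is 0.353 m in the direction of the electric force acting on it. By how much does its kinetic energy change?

ΔKE ≈ 5.50×10⁻¹⁶ J

The magnetic force is always ⟂ v and does no work; only the electric force changes KE.
ΔKE = F_E · d = |q|E d = (1.602×10⁻¹⁹)(9720)(0.353) ≈ 5.50×10⁻¹⁶ J.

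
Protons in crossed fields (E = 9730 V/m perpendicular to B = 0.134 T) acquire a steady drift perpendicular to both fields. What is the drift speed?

The E×B drift speed is v_d = E/B.
v_d = 9730/0.134 = 7.26×10⁴ m/s.

v_d ≈ 7.26×10⁴ m/s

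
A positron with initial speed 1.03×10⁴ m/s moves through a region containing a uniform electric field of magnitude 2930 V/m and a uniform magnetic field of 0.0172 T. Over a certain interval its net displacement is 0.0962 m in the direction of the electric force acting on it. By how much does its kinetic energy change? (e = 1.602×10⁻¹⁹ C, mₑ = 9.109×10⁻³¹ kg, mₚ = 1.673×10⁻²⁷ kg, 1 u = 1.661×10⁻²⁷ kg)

ΔKE ≈ 4.52×10⁻¹⁷ J

The magnetic force is always ⟂ v and does no work; only the electric force changes KE.
ΔKE = F_E · d = |q|E d = (1.602×10⁻¹⁹)(2930)(0.0962) ≈ 4.52×10⁻¹⁷ J.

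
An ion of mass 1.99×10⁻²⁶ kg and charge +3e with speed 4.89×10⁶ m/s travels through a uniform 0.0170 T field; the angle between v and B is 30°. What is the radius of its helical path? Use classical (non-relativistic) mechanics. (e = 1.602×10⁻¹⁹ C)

r ≈ 5.96 m

v⊥ = v sinθ = 4.89×10⁶·sin30° ≈ 2.445×10⁶ m/s.
r = m v⊥/(|q|B) = (1.99×10⁻²⁶)(2.445×10⁶)/((4.806×10⁻¹⁹)(0.0170)) ≈ 5.96 m.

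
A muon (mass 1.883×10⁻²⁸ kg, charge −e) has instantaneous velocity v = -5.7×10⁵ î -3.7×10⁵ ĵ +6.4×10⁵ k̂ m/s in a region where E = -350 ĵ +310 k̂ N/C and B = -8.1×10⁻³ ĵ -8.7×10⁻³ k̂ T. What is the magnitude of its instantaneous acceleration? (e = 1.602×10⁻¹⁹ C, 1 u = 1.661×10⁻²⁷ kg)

|a| ≈ 9.44×10¹² m/s²

v×B = (8400, -4960, 4620) N/C.
E + v×B = (8400, -5310, 4930) N/C.
F = q(E + v×B) = (−1.602×10⁻¹⁹ C)·(8400, -5310, 4930) = (-1.35×10⁻¹⁵, 8.51×10⁻¹⁶, -7.89×10⁻¹⁶) N.
|a| = |F|/m = 1.777×10⁻¹⁵/1.883×10⁻²⁸ ≈ 9.44×10¹² m/s².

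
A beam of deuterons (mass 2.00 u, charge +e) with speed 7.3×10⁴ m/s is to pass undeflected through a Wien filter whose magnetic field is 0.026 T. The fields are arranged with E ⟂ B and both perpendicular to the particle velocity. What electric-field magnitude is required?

E = 1900 V/m

For straight-line motion qE = qvB, so E = vB.
E = 7.3×10⁴ × 0.026 = 1900 V/m.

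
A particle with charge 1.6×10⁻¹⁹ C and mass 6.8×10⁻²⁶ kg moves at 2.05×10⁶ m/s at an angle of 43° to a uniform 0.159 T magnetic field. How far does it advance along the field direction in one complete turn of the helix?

v∥ = v cosθ = 2.05×10⁶·cos43° ≈ 1.499×10⁶ m/s.
T = 2πm/(|q|B) = 2π(6.8×10⁻²⁶)/((1.6×10⁻¹⁹)(0.159)) ≈ 1.679×10⁻⁵ s.
pitch = v∥ T = (1.499×10⁶)(1.679×10⁻⁵) ≈ 25.2 m.

p ≈ 25.2 m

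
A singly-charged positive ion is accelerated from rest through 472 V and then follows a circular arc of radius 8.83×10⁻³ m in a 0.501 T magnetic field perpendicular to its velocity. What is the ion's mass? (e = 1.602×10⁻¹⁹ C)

Combine |q|V = ½mv² and r = mv/(|q|B): eliminate v to get m = qB²r²/(2V).
m = (1.602×10⁻¹⁹)(0.501)²(8.83×10⁻³)²/(2·472) ≈ 3.32×10⁻²⁷ kg.

m ≈ 3.32×10⁻²⁷ kg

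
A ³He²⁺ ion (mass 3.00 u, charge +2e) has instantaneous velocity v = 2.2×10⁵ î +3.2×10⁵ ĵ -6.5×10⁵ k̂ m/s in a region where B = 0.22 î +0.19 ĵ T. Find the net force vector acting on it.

v×B = (1.24×10⁵, -1.43×10⁵, -2.86×10⁴) N/C.
F = q v×B = (3.204×10⁻¹⁹ C)·(1.24×10⁵, -1.43×10⁵, -2.86×10⁴) = (3.96×10⁻¹⁴, -4.58×10⁻¹⁴, -9.16×10⁻¹⁵) N.

F ≈ (3.96×10⁻¹⁴, -4.58×10⁻¹⁴, -9.16×10⁻¹⁵) N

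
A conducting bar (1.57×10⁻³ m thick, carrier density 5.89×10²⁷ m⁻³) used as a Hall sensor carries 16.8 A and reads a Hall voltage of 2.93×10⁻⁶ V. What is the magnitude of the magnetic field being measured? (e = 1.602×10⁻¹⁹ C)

From V_H = IB/(n e t), B = V_H n e t / I.
B = (2.93×10⁻⁶)(5.89×10²⁷)(1.602×10⁻¹⁹)(1.57×10⁻³)/16.8 ≈ 0.258 T.

B ≈ 0.258 T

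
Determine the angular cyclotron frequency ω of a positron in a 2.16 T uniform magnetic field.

ω = |q|B/m.
ω = (1.602×10⁻¹⁹)(2.16)/9.109×10⁻³¹ ≈ 3.80×10¹¹ rad/s.

ω ≈ 3.80×10¹¹ rad/s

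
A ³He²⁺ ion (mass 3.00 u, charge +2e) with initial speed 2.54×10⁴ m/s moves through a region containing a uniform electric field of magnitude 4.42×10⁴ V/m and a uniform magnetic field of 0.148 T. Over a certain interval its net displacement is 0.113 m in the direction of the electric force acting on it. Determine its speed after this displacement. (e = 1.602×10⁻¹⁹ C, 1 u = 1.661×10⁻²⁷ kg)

v_f ≈ 8.02×10⁵ m/s

B does no work; ΔKE = |q|E d.
½mv_f² = ½mv₀² + |q|Ed = ½(4.983×10⁻²⁷)(2.54×10⁴)² + (3.204×10⁻¹⁹)(4.42×10⁴)(0.113) ≈ 1.607×10⁻¹⁸ J + 1.600×10⁻¹⁵ J ≈ 1.602×10⁻¹⁵ J.
v_f = √(2·1.602×10⁻¹⁵/4.983×10⁻²⁷) ≈ 8.02×10⁵ m/s.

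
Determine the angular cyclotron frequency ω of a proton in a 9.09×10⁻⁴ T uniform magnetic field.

ω = |q|B/m.
ω = (1.602×10⁻¹⁹)(9.09×10⁻⁴)/1.673×10⁻²⁷ ≈ 8.70×10⁴ rad/s.

ω ≈ 8.70×10⁴ rad/s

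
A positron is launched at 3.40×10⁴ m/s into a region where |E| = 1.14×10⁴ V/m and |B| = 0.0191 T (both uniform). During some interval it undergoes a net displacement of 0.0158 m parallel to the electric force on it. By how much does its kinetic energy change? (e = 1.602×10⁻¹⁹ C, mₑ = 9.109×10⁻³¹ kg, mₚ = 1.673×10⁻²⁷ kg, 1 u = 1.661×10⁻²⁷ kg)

ΔKE ≈ 2.89×10⁻¹⁷ J

The magnetic force is always ⟂ v and does no work; only the electric force changes KE.
ΔKE = F_E · d = |q|E d = (1.602×10⁻¹⁹)(1.14×10⁴)(0.0158) ≈ 2.89×10⁻¹⁷ J.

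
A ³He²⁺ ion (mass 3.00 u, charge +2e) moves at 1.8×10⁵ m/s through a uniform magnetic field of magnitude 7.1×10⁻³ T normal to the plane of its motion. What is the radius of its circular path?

The magnetic force provides the centripetal force: |q|vB = mv²/r.
r = mv/(|q|B) = (4.983×10⁻²⁷)(1.8×10⁵)/((3.204×10⁻¹⁹)(7.1×10⁻³)) ≈ 0.39 m.

r ≈ 0.39 m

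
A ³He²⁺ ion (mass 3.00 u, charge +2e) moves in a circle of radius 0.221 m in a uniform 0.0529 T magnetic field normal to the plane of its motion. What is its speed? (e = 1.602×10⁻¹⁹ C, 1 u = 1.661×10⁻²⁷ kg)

From |q|vB = mv²/r, v = |q|Br/m.
v = (3.204×10⁻¹⁹)(0.0529)(0.221)/4.983×10⁻²⁷ ≈ 7.52×10⁵ m/s.

v ≈ 7.52×10⁵ m/s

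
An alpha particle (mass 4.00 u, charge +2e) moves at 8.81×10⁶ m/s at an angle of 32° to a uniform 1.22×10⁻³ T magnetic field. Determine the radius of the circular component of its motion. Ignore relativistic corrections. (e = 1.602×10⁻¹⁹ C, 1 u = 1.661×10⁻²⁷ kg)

v⊥ = v sinθ = 8.81×10⁶·sin32° ≈ 4.669×10⁶ m/s.
r = m v⊥/(|q|B) = (6.644×10⁻²⁷)(4.669×10⁶)/((3.204×10⁻¹⁹)(1.22×10⁻³)) ≈ 79.4 m.

r ≈ 79.4 m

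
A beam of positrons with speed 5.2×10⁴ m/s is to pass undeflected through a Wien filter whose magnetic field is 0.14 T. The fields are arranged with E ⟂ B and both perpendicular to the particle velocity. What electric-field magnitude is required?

For straight-line motion qE = qvB, so E = vB.
E = 5.2×10⁴ × 0.14 = 7300 V/m.

E = 7300 V/m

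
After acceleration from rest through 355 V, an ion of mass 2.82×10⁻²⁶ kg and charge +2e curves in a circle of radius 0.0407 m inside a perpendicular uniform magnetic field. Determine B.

B ≈ 0.194 T

v = √(2|q|V/m) = √(2·3.204×10⁻¹⁹·355/2.82×10⁻²⁶) ≈ 8.982×10⁴ m/s.
B = mv/(|q|r) = (2.82×10⁻²⁶)(8.982×10⁴)/((3.204×10⁻¹⁹)(0.0407)) ≈ 0.194 T.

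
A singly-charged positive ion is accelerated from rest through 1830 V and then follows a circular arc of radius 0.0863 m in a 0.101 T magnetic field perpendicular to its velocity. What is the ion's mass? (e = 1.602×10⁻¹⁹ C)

Combine |q|V = ½mv² and r = mv/(|q|B): eliminate v to get m = qB²r²/(2V).
m = (1.602×10⁻¹⁹)(0.101)²(0.0863)²/(2·1830) ≈ 3.33×10⁻²⁷ kg.

m ≈ 3.33×10⁻²⁷ kg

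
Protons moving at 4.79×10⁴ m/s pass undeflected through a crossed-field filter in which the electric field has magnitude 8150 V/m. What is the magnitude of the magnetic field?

Balance of forces in the selector: qE = qvB ⇒ B = E/v.
B = 8150/4.79×10⁴ = 0.170 T.

B = 0.170 T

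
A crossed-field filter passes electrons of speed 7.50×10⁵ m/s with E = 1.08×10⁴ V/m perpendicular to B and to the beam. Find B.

B = 0.0144 T

Balance of forces in the selector: qE = qvB ⇒ B = E/v.
B = 1.08×10⁴/7.50×10⁵ = 0.0144 T.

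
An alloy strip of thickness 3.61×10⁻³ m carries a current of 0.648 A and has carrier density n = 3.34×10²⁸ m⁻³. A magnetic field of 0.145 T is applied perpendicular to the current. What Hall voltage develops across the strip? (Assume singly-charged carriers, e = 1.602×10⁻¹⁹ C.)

V_H = IB/(n e t).
V_H = (0.648)(0.145)/((3.34×10²⁸)(1.602×10⁻¹⁹)(3.61×10⁻³)) ≈ 4.86×10⁻⁹ V.

V_H ≈ 4.86×10⁻⁹ V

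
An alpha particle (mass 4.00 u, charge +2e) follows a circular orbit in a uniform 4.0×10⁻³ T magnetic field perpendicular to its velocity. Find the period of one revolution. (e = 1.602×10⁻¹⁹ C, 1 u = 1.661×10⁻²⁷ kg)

T ≈ 3.3×10⁻⁵ s

The cyclotron period depends only on m, q, B: T = 2πm/(|q|B).
T = 2π(6.644×10⁻²⁷)/((3.204×10⁻¹⁹)(4.0×10⁻³)) ≈ 3.3×10⁻⁵ s.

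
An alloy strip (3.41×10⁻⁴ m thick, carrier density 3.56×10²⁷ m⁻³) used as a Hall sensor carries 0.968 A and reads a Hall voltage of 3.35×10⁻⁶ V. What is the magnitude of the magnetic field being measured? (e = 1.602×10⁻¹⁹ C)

B ≈ 0.673 T

From V_H = IB/(n e t), B = V_H n e t / I.
B = (3.35×10⁻⁶)(3.56×10²⁷)(1.602×10⁻¹⁹)(3.41×10⁻⁴)/0.968 ≈ 0.673 T.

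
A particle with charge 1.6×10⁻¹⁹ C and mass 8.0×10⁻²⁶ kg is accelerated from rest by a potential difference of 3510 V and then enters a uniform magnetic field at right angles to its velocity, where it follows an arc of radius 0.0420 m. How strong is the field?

B ≈ 1.41 T

v = √(2|q|V/m) = √(2·1.6×10⁻¹⁹·3510/8.0×10⁻²⁶) ≈ 1.185×10⁵ m/s.
B = mv/(|q|r) = (8.0×10⁻²⁶)(1.185×10⁵)/((1.6×10⁻¹⁹)(0.0420)) ≈ 1.41 T.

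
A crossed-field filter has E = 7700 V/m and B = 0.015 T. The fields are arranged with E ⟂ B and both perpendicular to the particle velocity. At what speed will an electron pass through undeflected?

Straight-line motion ⇒ electric and magnetic forces cancel, so E = vB.
v = E/B = 7700/0.015 = 5.1×10⁵ m/s.
The result is independent of the particle's charge and mass.

v = 5.1×10⁵ m/s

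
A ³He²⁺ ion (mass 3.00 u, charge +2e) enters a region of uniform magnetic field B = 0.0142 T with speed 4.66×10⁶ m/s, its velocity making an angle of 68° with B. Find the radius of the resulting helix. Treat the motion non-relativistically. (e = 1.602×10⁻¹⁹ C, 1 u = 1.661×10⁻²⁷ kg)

v⊥ = v sinθ = 4.66×10⁶·sin68° ≈ 4.321×10⁶ m/s.
r = m v⊥/(|q|B) = (4.983×10⁻²⁷)(4.321×10⁶)/((3.204×10⁻¹⁹)(0.0142)) ≈ 4.73 m.

r ≈ 4.73 m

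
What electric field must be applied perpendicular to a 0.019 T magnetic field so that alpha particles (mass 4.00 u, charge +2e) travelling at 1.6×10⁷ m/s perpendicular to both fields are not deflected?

E = 3.0×10⁵ V/m

For straight-line motion qE = qvB, so E = vB.
E = 1.6×10⁷ × 0.019 = 3.0×10⁵ V/m.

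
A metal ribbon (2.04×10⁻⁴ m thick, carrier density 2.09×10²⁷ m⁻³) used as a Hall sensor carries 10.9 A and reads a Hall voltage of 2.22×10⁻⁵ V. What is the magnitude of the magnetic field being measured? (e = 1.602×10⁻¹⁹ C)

From V_H = IB/(n e t), B = V_H n e t / I.
B = (2.22×10⁻⁵)(2.09×10²⁷)(1.602×10⁻¹⁹)(2.04×10⁻⁴)/10.9 ≈ 0.139 T.

B ≈ 0.139 T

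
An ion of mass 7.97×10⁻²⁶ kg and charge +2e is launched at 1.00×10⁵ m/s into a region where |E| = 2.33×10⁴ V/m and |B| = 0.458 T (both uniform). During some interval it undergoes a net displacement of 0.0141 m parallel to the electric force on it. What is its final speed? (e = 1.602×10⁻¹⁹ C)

B does no work; ΔKE = |q|E d.
½mv_f² = ½mv₀² + |q|Ed = ½(7.97×10⁻²⁶)(1.00×10⁵)² + (3.204×10⁻¹⁹)(2.33×10⁴)(0.0141) ≈ 3.985×10⁻¹⁶ J + 1.053×10⁻¹⁶ J ≈ 5.038×10⁻¹⁶ J.
v_f = √(2·5.038×10⁻¹⁶/7.97×10⁻²⁶) ≈ 1.12×10⁵ m/s.

v_f ≈ 1.12×10⁵ m/s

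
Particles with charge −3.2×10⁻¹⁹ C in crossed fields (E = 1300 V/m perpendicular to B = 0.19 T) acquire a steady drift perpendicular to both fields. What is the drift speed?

In crossed fields the guiding centre drifts at v_d = |E×B|/B² = E/B, independent of charge and mass.
v_d = 1300/0.19 = 6800 m/s.

v_d ≈ 6800 m/s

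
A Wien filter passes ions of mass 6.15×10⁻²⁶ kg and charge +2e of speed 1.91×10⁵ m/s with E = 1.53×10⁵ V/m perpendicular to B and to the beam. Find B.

Balance of forces in the selector: qE = qvB ⇒ B = E/v.
B = 1.53×10⁵/1.91×10⁵ = 0.801 T.

B = 0.801 T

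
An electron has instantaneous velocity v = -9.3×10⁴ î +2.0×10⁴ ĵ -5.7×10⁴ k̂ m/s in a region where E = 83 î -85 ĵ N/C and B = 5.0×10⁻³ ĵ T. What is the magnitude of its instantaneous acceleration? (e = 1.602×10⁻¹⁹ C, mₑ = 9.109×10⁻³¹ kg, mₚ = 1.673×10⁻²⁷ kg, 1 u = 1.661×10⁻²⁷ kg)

v×B = (285, 0, -465) N/C.
E + v×B = (368, -85.0, -465) N/C.
F = q(E + v×B) = (−1.602×10⁻¹⁹ C)·(368, -85.0, -465) = (-5.90×10⁻¹⁷, 1.36×10⁻¹⁷, 7.45×10⁻¹⁷) N.
|a| = |F|/m = 9.597×10⁻¹⁷/9.109×10⁻³¹ ≈ 1.05×10¹⁴ m/s².

|a| ≈ 1.05×10¹⁴ m/s²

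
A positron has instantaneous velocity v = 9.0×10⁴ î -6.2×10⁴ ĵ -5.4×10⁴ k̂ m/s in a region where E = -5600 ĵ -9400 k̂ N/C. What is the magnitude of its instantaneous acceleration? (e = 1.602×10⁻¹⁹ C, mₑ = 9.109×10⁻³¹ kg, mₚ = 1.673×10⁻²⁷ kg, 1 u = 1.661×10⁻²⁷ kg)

|a| ≈ 1.92×10¹⁵ m/s²

Only an electric field acts, so F = qE = (1.602×10⁻¹⁹ C)·(0, -5600, -9400) = (0, -8.97×10⁻¹⁶, -1.51×10⁻¹⁵) N.
|a| = |F|/m = 1.753×10⁻¹⁵/9.109×10⁻³¹ ≈ 1.92×10¹⁵ m/s².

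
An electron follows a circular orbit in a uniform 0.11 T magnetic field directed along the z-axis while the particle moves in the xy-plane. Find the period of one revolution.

The cyclotron period depends only on m, q, B: T = 2πm/(|q|B).
T = 2π(9.109×10⁻³¹)/((1.602×10⁻¹⁹)(0.11)) ≈ 3.2×10⁻¹⁰ s.

T ≈ 3.2×10⁻¹⁰ s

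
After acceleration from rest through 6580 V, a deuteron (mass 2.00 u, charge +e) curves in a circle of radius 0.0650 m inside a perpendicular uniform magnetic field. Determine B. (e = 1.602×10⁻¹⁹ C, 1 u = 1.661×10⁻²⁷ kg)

v = √(2|q|V/m) = √(2·1.602×10⁻¹⁹·6580/3.322×10⁻²⁷) ≈ 7.966×10⁵ m/s.
B = mv/(|q|r) = (3.322×10⁻²⁷)(7.966×10⁵)/((1.602×10⁻¹⁹)(0.0650)) ≈ 0.254 T.

B ≈ 0.254 T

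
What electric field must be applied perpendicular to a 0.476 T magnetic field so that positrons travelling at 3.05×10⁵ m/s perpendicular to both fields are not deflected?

For straight-line motion qE = qvB, so E = vB.
E = 3.05×10⁵ × 0.476 = 1.45×10⁵ V/m.

E = 1.45×10⁵ V/m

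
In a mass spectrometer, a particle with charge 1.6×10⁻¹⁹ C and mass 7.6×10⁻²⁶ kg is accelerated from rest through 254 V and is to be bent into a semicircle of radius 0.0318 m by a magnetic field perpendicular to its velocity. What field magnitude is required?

v = √(2|q|V/m) = √(2·1.6×10⁻¹⁹·254/7.6×10⁻²⁶) ≈ 3.270×10⁴ m/s.
B = mv/(|q|r) = (7.6×10⁻²⁶)(3.270×10⁴)/((1.6×10⁻¹⁹)(0.0318)) ≈ 0.488 T.

B ≈ 0.488 T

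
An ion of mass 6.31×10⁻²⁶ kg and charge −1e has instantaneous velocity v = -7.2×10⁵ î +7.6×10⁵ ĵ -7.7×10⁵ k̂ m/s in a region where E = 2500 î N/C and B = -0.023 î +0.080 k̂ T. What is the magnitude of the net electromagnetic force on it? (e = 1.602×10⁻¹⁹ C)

|F| ≈ 1.60×10⁻¹⁴ N

v×B = (6.08×10⁴, 7.53×10⁴, 1.75×10⁴) N/C.
E + v×B = (6.33×10⁴, 7.53×10⁴, 1.75×10⁴) N/C.
F = q(E + v×B) = (−1.602×10⁻¹⁹ C)·(6.33×10⁴, 7.53×10⁴, 1.75×10⁴) = (-1.01×10⁻¹⁴, -1.21×10⁻¹⁴, -2.80×10⁻¹⁵) N.
|F| = 1.60×10⁻¹⁴ N.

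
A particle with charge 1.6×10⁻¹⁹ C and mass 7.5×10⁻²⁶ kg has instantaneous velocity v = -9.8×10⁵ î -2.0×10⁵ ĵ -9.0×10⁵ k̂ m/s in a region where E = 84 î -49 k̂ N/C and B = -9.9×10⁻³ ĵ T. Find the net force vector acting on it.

v×B = (-8910, 0, 9700) N/C.
E + v×B = (-8830, 0, 9650) N/C.
F = q(E + v×B) = (1.6×10⁻¹⁹ C)·(-8830, 0, 9650) = (-1.41×10⁻¹⁵, 0, 1.54×10⁻¹⁵) N.

F ≈ (-1.41×10⁻¹⁵, 0, 1.54×10⁻¹⁵) N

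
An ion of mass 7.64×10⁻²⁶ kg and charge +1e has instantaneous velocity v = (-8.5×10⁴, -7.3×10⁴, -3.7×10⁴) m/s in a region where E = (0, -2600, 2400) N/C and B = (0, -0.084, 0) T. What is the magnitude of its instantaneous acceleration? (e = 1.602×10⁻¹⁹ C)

|a| ≈ 2.17×10¹⁰ m/s²

v×B = (-3110, 0, 7140) N/C.
E + v×B = (-3110, -2600, 9540) N/C.
F = q(E + v×B) = (1.602×10⁻¹⁹ C)·(-3110, -2600, 9540) = (-4.98×10⁻¹⁶, -4.17×10⁻¹⁶, 1.53×10⁻¹⁵) N.
|a| = |F|/m = 1.660×10⁻¹⁵/7.64×10⁻²⁶ ≈ 2.17×10¹⁰ m/s².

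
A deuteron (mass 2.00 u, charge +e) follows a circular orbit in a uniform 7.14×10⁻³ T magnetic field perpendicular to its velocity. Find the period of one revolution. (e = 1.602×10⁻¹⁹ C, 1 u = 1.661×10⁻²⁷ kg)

The cyclotron period depends only on m, q, B: T = 2πm/(|q|B).
T = 2π(3.322×10⁻²⁷)/((1.602×10⁻¹⁹)(7.14×10⁻³)) ≈ 1.82×10⁻⁵ s.

T ≈ 1.82×10⁻⁵ s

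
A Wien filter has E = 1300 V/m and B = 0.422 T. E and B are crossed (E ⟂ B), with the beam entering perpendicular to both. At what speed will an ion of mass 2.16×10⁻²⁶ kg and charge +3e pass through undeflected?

v = 3080 m/s

Zero net Lorentz force requires |qE| = |q v×B|, i.e. E = vB.
v = E/B = 1300/0.422 = 3080 m/s.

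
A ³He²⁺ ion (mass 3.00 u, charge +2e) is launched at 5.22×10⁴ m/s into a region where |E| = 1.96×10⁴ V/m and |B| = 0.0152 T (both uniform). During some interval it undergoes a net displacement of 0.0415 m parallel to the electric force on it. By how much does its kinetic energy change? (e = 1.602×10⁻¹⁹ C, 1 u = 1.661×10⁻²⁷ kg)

ΔKE ≈ 2.61×10⁻¹⁶ J

The magnetic force is always ⟂ v and does no work; only the electric force changes KE.
ΔKE = F_E · d = |q|E d = (3.204×10⁻¹⁹)(1.96×10⁴)(0.0415) ≈ 2.61×10⁻¹⁶ J.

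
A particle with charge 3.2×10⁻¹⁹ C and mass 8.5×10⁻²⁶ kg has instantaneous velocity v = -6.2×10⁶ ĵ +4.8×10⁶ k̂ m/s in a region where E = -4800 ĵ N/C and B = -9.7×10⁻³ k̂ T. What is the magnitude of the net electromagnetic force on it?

|F| ≈ 1.93×10⁻¹⁴ N

v×B = (6.01×10⁴, 0, 0) N/C.
E + v×B = (6.01×10⁴, -4800, 0) N/C.
F = q(E + v×B) = (3.2×10⁻¹⁹ C)·(6.01×10⁴, -4800, 0) = (1.92×10⁻¹⁴, -1.54×10⁻¹⁵, 0) N.
|F| = 1.93×10⁻¹⁴ N.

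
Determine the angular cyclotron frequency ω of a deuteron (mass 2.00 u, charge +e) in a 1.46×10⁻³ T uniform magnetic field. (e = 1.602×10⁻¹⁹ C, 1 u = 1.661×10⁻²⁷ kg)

ω ≈ 7.04×10⁴ rad/s

ω = |q|B/m.
ω = (1.602×10⁻¹⁹)(1.46×10⁻³)/3.322×10⁻²⁷ ≈ 7.04×10⁴ rad/s.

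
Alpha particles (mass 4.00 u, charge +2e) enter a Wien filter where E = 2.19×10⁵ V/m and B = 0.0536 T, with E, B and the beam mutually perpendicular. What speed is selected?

v = 4.09×10⁶ m/s

For undeflected motion the electric and magnetic forces balance: qE = qvB.
v = E/B = 2.19×10⁵/0.0536 = 4.09×10⁶ m/s.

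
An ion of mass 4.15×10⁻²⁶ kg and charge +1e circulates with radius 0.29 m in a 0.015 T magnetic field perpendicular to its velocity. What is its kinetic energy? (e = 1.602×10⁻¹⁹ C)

v = |q|Br/m, then KE = ½mv² = (qBr)²/(2m).
v = (1.602×10⁻¹⁹)(0.015)(0.29)/4.15×10⁻²⁶ ≈ 1.679×10⁴ m/s.
KE = ½(4.15×10⁻²⁶)(1.679×10⁴)² ≈ 5.9×10⁻¹⁸ J.

KE ≈ 5.9×10⁻¹⁸ J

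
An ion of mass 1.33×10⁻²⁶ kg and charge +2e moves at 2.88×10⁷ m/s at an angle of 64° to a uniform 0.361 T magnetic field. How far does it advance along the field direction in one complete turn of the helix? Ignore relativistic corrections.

v∥ = v cosθ = 2.88×10⁷·cos64° ≈ 1.263×10⁷ m/s.
T = 2πm/(|q|B) = 2π(1.33×10⁻²⁶)/((3.204×10⁻¹⁹)(0.361)) ≈ 7.225×10⁻⁷ s.
pitch = v∥ T = (1.263×10⁷)(7.225×10⁻⁷) ≈ 9.12 m.

p ≈ 9.12 m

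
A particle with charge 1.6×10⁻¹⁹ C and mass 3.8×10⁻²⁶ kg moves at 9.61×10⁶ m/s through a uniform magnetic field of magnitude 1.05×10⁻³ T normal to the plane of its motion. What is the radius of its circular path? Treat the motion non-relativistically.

r ≈ 2170 m

The magnetic force provides the centripetal force: |q|vB = mv²/r.
r = mv/(|q|B) = (3.8×10⁻²⁶)(9.61×10⁶)/((1.6×10⁻¹⁹)(1.05×10⁻³)) ≈ 2170 m.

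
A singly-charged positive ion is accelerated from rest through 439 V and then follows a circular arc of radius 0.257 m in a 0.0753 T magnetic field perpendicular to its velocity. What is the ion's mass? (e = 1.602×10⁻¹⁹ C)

m ≈ 6.83×10⁻²⁶ kg

Combine |q|V = ½mv² and r = mv/(|q|B): eliminate v to get m = qB²r²/(2V).
m = (1.602×10⁻¹⁹)(0.0753)²(0.257)²/(2·439) ≈ 6.83×10⁻²⁶ kg.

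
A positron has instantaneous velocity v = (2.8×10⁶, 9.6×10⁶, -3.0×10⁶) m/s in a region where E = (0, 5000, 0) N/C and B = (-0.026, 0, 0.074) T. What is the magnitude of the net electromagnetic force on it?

|F| ≈ 1.22×10⁻¹³ N

v×B = (7.10×10⁵, -1.29×10⁵, 2.50×10⁵) N/C.
E + v×B = (7.10×10⁵, -1.24×10⁵, 2.50×10⁵) N/C.
F = q(E + v×B) = (1.602×10⁻¹⁹ C)·(7.10×10⁵, -1.24×10⁵, 2.50×10⁵) = (1.14×10⁻¹³, -1.99×10⁻¹⁴, 4.00×10⁻¹⁴) N.
|F| = 1.22×10⁻¹³ N.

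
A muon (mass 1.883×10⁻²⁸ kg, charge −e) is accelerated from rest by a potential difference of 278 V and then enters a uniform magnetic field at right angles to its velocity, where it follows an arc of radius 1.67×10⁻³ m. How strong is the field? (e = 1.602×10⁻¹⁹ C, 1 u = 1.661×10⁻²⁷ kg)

B ≈ 0.484 T

v = √(2|q|V/m) = √(2·1.602×10⁻¹⁹·278/1.883×10⁻²⁸) ≈ 6.878×10⁵ m/s.
B = mv/(|q|r) = (1.883×10⁻²⁸)(6.878×10⁵)/((1.602×10⁻¹⁹)(1.67×10⁻³)) ≈ 0.484 T.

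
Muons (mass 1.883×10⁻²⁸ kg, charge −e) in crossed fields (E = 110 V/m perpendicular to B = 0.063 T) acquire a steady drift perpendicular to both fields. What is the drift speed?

The E×B drift speed is v_d = E/B.
v_d = 110/0.063 = 1700 m/s.

v_d ≈ 1700 m/s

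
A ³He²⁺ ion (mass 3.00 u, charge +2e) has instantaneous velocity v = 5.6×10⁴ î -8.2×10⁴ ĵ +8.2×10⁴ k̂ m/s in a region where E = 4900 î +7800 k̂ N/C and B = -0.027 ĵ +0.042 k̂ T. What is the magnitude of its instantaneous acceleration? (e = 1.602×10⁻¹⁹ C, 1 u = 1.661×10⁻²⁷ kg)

v×B = (-1230, -2350, -1510) N/C.
E + v×B = (3670, -2350, 6290) N/C.
F = q(E + v×B) = (3.204×10⁻¹⁹ C)·(3670, -2350, 6290) = (1.18×10⁻¹⁵, -7.54×10⁻¹⁶, 2.01×10⁻¹⁵) N.
|a| = |F|/m = 2.451×10⁻¹⁵/4.983×10⁻²⁷ ≈ 4.92×10¹¹ m/s².

|a| ≈ 4.92×10¹¹ m/s²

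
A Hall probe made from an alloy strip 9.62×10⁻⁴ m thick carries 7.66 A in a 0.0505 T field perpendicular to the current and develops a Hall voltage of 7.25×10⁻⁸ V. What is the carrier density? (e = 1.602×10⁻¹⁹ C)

n ≈ 3.46×10²⁸ m⁻³

From V_H = IB/(n e t), n = IB/(V_H e t).
n = (7.66)(0.0505)/((7.25×10⁻⁸)(1.602×10⁻¹⁹)(9.62×10⁻⁴)) ≈ 3.46×10²⁸ m⁻³.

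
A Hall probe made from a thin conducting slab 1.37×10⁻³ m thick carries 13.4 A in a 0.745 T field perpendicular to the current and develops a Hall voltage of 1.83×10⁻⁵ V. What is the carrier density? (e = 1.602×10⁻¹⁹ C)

n ≈ 2.49×10²⁷ m⁻³

From V_H = IB/(n e t), n = IB/(V_H e t).
n = (13.4)(0.745)/((1.83×10⁻⁵)(1.602×10⁻¹⁹)(1.37×10⁻³)) ≈ 2.49×10²⁷ m⁻³.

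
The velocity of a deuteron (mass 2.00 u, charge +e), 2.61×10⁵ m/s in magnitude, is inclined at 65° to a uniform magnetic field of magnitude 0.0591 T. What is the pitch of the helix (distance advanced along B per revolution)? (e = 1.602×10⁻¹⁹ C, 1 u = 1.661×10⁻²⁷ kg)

v∥ = v cosθ = 2.61×10⁵·cos65° ≈ 1.103×10⁵ m/s.
T = 2πm/(|q|B) = 2π(3.322×10⁻²⁷)/((1.602×10⁻¹⁹)(0.0591)) ≈ 2.205×10⁻⁶ s.
pitch = v∥ T = (1.103×10⁵)(2.205×10⁻⁶) ≈ 0.243 m.

p ≈ 0.243 m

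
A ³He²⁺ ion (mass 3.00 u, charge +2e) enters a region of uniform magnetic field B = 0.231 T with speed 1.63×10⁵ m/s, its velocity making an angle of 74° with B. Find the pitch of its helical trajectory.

v∥ = v cosθ = 1.63×10⁵·cos74° ≈ 4.493×10⁴ m/s.
T = 2πm/(|q|B) = 2π(4.983×10⁻²⁷)/((3.204×10⁻¹⁹)(0.231)) ≈ 4.230×10⁻⁷ s.
pitch = v∥ T = (4.493×10⁴)(4.230×10⁻⁷) ≈ 0.0190 m.

p ≈ 0.0190 m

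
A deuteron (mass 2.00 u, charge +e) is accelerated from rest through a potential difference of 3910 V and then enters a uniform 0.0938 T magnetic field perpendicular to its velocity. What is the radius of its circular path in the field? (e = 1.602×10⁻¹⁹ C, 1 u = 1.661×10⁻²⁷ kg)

Acceleration: |q|V = ½mv² ⇒ v = √(2|q|V/m) = √(2·1.602×10⁻¹⁹·3910/3.322×10⁻²⁷) ≈ 6.141×10⁵ m/s.
In the field: r = mv/(|q|B) = (3.322×10⁻²⁷)(6.141×10⁵)/((1.602×10⁻¹⁹)(0.0938)) ≈ 0.136 m.

r ≈ 0.136 m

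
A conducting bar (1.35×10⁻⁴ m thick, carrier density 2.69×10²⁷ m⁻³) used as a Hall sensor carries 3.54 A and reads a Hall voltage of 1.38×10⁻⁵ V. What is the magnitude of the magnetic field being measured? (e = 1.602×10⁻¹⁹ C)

From V_H = IB/(n e t), B = V_H n e t / I.
B = (1.38×10⁻⁵)(2.69×10²⁷)(1.602×10⁻¹⁹)(1.35×10⁻⁴)/3.54 ≈ 0.227 T.

B ≈ 0.227 T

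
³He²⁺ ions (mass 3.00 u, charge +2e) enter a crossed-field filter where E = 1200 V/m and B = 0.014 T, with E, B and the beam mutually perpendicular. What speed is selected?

v = 8.6×10⁴ m/s

Zero net Lorentz force requires |qE| = |q v×B|, i.e. E = vB.
v = E/B = 1200/0.014 = 8.6×10⁴ m/s.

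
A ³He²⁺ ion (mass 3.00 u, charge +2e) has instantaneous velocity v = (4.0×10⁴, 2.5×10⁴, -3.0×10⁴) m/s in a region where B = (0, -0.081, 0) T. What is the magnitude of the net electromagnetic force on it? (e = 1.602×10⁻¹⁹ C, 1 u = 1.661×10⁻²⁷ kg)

|F| ≈ 1.30×10⁻¹⁵ N

v×B = (-2430, 0, -3240) N/C.
F = q v×B = (3.204×10⁻¹⁹ C)·(-2430, 0, -3240) = (-7.79×10⁻¹⁶, 0, -1.04×10⁻¹⁵) N.
|F| = 1.30×10⁻¹⁵ N.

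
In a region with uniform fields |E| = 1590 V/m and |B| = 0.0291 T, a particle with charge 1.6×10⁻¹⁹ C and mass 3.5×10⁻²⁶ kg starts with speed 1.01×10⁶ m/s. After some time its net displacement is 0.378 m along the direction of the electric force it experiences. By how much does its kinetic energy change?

ΔKE ≈ 9.62×10⁻¹⁷ J

The magnetic force is always ⟂ v and does no work; only the electric force changes KE.
ΔKE = F_E · d = |q|E d = (1.6×10⁻¹⁹)(1590)(0.378) ≈ 9.62×10⁻¹⁷ J.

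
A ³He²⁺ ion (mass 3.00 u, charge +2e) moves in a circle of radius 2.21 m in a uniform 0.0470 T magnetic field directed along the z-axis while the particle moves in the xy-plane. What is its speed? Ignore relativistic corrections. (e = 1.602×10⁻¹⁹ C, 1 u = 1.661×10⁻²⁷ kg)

v ≈ 6.68×10⁶ m/s

From |q|vB = mv²/r, v = |q|Br/m.
v = (3.204×10⁻¹⁹)(0.0470)(2.21)/4.983×10⁻²⁷ ≈ 6.68×10⁶ m/s.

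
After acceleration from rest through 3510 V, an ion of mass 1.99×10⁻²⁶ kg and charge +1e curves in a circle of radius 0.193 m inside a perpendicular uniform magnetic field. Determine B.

v = √(2|q|V/m) = √(2·1.602×10⁻¹⁹·3510/1.99×10⁻²⁶) ≈ 2.377×10⁵ m/s.
B = mv/(|q|r) = (1.99×10⁻²⁶)(2.377×10⁵)/((1.602×10⁻¹⁹)(0.193)) ≈ 0.153 T.

B ≈ 0.153 T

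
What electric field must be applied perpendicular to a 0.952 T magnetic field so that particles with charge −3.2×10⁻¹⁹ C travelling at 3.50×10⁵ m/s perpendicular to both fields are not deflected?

For straight-line motion qE = qvB, so E = vB.
E = 3.50×10⁵ × 0.952 = 3.33×10⁵ V/m.

E = 3.33×10⁵ V/m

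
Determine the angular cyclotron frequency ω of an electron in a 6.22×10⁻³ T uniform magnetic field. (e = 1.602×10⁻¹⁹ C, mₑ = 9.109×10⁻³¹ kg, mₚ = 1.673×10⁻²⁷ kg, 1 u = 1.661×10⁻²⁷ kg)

ω ≈ 1.09×10⁹ rad/s

ω = |q|B/m.
ω = (1.602×10⁻¹⁹)(6.22×10⁻³)/9.109×10⁻³¹ ≈ 1.09×10⁹ rad/s.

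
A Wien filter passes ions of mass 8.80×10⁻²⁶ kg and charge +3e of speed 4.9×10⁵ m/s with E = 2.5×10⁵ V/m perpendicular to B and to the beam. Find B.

B = 0.51 T

Balance of forces in the selector: qE = qvB ⇒ B = E/v.
B = 2.5×10⁵/4.9×10⁵ = 0.51 T.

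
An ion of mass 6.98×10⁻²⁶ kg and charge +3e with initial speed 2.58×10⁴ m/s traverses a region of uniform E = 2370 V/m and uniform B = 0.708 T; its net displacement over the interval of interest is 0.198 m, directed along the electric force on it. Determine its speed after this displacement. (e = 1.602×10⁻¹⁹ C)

B does no work; ΔKE = |q|E d.
½mv_f² = ½mv₀² + |q|Ed = ½(6.98×10⁻²⁶)(2.58×10⁴)² + (4.806×10⁻¹⁹)(2370)(0.198) ≈ 2.323×10⁻¹⁷ J + 2.255×10⁻¹⁶ J ≈ 2.488×10⁻¹⁶ J.
v_f = √(2·2.488×10⁻¹⁶/6.98×10⁻²⁶) ≈ 8.44×10⁴ m/s.

v_f ≈ 8.44×10⁴ m/s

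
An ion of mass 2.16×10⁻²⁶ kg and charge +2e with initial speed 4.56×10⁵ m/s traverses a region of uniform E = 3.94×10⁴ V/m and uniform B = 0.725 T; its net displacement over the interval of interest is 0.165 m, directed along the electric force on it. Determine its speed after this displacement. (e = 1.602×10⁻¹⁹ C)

B does no work; ΔKE = |q|E d.
½mv_f² = ½mv₀² + |q|Ed = ½(2.16×10⁻²⁶)(4.56×10⁵)² + (3.204×10⁻¹⁹)(3.94×10⁴)(0.165) ≈ 2.246×10⁻¹⁵ J + 2.083×10⁻¹⁵ J ≈ 4.329×10⁻¹⁵ J.
v_f = √(2·4.329×10⁻¹⁵/2.16×10⁻²⁶) ≈ 6.33×10⁵ m/s.

v_f ≈ 6.33×10⁵ m/s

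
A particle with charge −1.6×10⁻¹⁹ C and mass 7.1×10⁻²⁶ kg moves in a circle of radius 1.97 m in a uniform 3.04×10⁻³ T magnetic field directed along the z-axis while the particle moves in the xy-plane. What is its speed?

From |q|vB = mv²/r, v = |q|Br/m.
v = (1.6×10⁻¹⁹)(3.04×10⁻³)(1.97)/7.1×10⁻²⁶ ≈ 1.35×10⁴ m/s.

v ≈ 1.35×10⁴ m/s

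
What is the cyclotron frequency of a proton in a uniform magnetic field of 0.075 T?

f ≈ 1.1×10⁶ Hz

f = |q|B/(2πm).
f = (1.602×10⁻¹⁹)(0.075)/(2π·1.673×10⁻²⁷) ≈ 1.1×10⁶ Hz.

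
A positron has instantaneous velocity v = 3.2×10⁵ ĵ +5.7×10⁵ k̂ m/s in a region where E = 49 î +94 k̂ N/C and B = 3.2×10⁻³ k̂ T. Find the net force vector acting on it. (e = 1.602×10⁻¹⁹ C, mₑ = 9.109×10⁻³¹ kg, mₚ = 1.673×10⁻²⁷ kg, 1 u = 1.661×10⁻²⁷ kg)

F ≈ (1.72×10⁻¹⁶, 0, 1.51×10⁻¹⁷) N

v×B = (1020, 0, 0) N/C.
E + v×B = (1070, 0, 94.0) N/C.
F = q(E + v×B) = (1.602×10⁻¹⁹ C)·(1070, 0, 94.0) = (1.72×10⁻¹⁶, 0, 1.51×10⁻¹⁷) N.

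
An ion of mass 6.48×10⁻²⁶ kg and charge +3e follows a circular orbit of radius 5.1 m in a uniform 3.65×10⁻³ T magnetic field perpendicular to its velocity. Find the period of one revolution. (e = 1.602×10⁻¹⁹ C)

T ≈ 2.32×10⁻⁴ s

The cyclotron period depends only on m, q, B: T = 2πm/(|q|B).
T = 2π(6.48×10⁻²⁶)/((4.806×10⁻¹⁹)(3.65×10⁻³)) ≈ 2.32×10⁻⁴ s.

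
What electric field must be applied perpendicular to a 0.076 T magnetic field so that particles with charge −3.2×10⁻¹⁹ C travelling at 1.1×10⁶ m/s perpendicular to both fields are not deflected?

For straight-line motion qE = qvB, so E = vB.
E = 1.1×10⁶ × 0.076 = 8.4×10⁴ V/m.

E = 8.4×10⁴ V/m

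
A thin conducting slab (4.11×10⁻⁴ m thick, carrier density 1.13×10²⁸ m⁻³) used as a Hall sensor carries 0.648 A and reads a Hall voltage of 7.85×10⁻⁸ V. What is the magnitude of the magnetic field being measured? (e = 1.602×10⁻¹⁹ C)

From V_H = IB/(n e t), B = V_H n e t / I.
B = (7.85×10⁻⁸)(1.13×10²⁸)(1.602×10⁻¹⁹)(4.11×10⁻⁴)/0.648 ≈ 0.0901 T.

B ≈ 0.0901 T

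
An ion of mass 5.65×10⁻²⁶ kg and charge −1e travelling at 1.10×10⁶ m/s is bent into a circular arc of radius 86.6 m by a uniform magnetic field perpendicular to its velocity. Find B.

B ≈ 4.48×10⁻³ T

From |q|vB = mv²/r, B = mv/(|q|r).
B = (5.65×10⁻²⁶)(1.10×10⁶)/((1.602×10⁻¹⁹)(86.6)) ≈ 4.48×10⁻³ T.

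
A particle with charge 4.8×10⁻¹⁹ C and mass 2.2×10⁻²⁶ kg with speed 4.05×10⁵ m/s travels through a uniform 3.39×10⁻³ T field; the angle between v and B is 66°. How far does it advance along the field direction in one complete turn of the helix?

p ≈ 14.0 m

v∥ = v cosθ = 4.05×10⁵·cos66° ≈ 1.647×10⁵ m/s.
T = 2πm/(|q|B) = 2π(2.2×10⁻²⁶)/((4.8×10⁻¹⁹)(3.39×10⁻³)) ≈ 8.495×10⁻⁵ s.
pitch = v∥ T = (1.647×10⁵)(8.495×10⁻⁵) ≈ 14.0 m.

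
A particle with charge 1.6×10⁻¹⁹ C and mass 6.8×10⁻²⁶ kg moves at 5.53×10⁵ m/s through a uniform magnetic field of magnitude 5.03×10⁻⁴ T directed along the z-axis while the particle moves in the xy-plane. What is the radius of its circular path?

The magnetic force provides the centripetal force: |q|vB = mv²/r.
r = mv/(|q|B) = (6.8×10⁻²⁶)(5.53×10⁵)/((1.6×10⁻¹⁹)(5.03×10⁻⁴)) ≈ 467 m.

r ≈ 467 m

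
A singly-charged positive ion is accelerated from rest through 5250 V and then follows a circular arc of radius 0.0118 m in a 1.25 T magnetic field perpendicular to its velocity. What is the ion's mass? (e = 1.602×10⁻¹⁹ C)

Combine |q|V = ½mv² and r = mv/(|q|B): eliminate v to get m = qB²r²/(2V).
m = (1.602×10⁻¹⁹)(1.25)²(0.0118)²/(2·5250) ≈ 3.32×10⁻²⁷ kg.

m ≈ 3.32×10⁻²⁷ kg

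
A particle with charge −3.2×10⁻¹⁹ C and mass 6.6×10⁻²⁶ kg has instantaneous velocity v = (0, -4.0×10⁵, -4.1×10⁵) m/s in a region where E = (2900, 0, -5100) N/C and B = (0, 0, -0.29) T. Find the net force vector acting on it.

v×B = (1.16×10⁵, 0, 0) N/C.
E + v×B = (1.19×10⁵, 0, -5100) N/C.
F = q(E + v×B) = (−3.2×10⁻¹⁹ C)·(1.19×10⁵, 0, -5100) = (-3.80×10⁻¹⁴, 0, 1.63×10⁻¹⁵) N.

F ≈ (-3.80×10⁻¹⁴, 0, 1.63×10⁻¹⁵) N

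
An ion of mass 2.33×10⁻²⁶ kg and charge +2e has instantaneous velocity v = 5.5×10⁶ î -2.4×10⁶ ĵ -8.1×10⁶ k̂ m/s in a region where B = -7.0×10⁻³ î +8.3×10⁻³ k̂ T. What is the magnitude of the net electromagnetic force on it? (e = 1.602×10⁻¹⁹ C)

v×B = (-1.99×10⁴, 1.10×10⁴, -1.68×10⁴) N/C.
F = q v×B = (3.204×10⁻¹⁹ C)·(-1.99×10⁴, 1.10×10⁴, -1.68×10⁴) = (-6.38×10⁻¹⁵, 3.54×10⁻¹⁵, -5.38×10⁻¹⁵) N.
|F| = 9.07×10⁻¹⁵ N.

|F| ≈ 9.07×10⁻¹⁵ N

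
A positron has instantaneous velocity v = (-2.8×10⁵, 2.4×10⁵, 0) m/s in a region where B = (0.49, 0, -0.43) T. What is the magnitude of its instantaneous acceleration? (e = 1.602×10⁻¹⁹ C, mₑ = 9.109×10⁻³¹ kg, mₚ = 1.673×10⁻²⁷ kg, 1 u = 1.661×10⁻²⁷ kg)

|a| ≈ 3.47×10¹⁶ m/s²

v×B = (-1.03×10⁵, -1.20×10⁵, -1.18×10⁵) N/C.
F = q v×B = (1.602×10⁻¹⁹ C)·(-1.03×10⁵, -1.20×10⁵, -1.18×10⁵) = (-1.65×10⁻¹⁴, -1.93×10⁻¹⁴, -1.88×10⁻¹⁴) N.
|a| = |F|/m = 3.163×10⁻¹⁴/9.109×10⁻³¹ ≈ 3.47×10¹⁶ m/s².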